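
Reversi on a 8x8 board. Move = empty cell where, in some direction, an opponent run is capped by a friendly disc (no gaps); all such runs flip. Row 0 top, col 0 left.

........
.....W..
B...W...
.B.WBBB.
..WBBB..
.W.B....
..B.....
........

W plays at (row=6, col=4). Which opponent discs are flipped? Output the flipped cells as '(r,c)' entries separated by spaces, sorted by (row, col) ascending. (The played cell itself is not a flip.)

Dir NW: opp run (5,3) capped by W -> flip
Dir N: first cell '.' (not opp) -> no flip
Dir NE: first cell '.' (not opp) -> no flip
Dir W: first cell '.' (not opp) -> no flip
Dir E: first cell '.' (not opp) -> no flip
Dir SW: first cell '.' (not opp) -> no flip
Dir S: first cell '.' (not opp) -> no flip
Dir SE: first cell '.' (not opp) -> no flip

Answer: (5,3)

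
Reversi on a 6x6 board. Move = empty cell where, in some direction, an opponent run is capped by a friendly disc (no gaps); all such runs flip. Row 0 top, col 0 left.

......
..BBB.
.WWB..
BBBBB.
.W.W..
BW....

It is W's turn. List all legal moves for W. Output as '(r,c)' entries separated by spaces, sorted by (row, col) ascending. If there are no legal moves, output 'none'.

(0,1): no bracket -> illegal
(0,2): flips 1 -> legal
(0,3): flips 4 -> legal
(0,4): flips 1 -> legal
(0,5): flips 3 -> legal
(1,1): no bracket -> illegal
(1,5): no bracket -> illegal
(2,0): no bracket -> illegal
(2,4): flips 1 -> legal
(2,5): flips 1 -> legal
(3,5): no bracket -> illegal
(4,0): flips 1 -> legal
(4,2): flips 1 -> legal
(4,4): flips 1 -> legal
(4,5): no bracket -> illegal

Answer: (0,2) (0,3) (0,4) (0,5) (2,4) (2,5) (4,0) (4,2) (4,4)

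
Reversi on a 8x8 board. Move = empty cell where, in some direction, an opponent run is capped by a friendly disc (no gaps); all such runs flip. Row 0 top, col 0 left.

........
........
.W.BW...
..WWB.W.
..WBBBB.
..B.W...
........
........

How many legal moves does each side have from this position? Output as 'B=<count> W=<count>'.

Answer: B=11 W=9

Derivation:
-- B to move --
(1,0): flips 2 -> legal
(1,1): no bracket -> illegal
(1,2): no bracket -> illegal
(1,3): no bracket -> illegal
(1,4): flips 1 -> legal
(1,5): no bracket -> illegal
(2,0): no bracket -> illegal
(2,2): flips 3 -> legal
(2,5): flips 1 -> legal
(2,6): flips 1 -> legal
(2,7): flips 1 -> legal
(3,0): no bracket -> illegal
(3,1): flips 2 -> legal
(3,5): no bracket -> illegal
(3,7): no bracket -> illegal
(4,1): flips 2 -> legal
(4,7): no bracket -> illegal
(5,1): no bracket -> illegal
(5,3): no bracket -> illegal
(5,5): no bracket -> illegal
(6,3): flips 1 -> legal
(6,4): flips 1 -> legal
(6,5): flips 1 -> legal
B mobility = 11
-- W to move --
(1,2): no bracket -> illegal
(1,3): flips 1 -> legal
(1,4): flips 1 -> legal
(2,2): flips 1 -> legal
(2,5): no bracket -> illegal
(3,5): flips 1 -> legal
(3,7): no bracket -> illegal
(4,1): no bracket -> illegal
(4,7): flips 4 -> legal
(5,1): no bracket -> illegal
(5,3): flips 1 -> legal
(5,5): flips 1 -> legal
(5,6): flips 1 -> legal
(5,7): no bracket -> illegal
(6,1): no bracket -> illegal
(6,2): flips 1 -> legal
(6,3): no bracket -> illegal
W mobility = 9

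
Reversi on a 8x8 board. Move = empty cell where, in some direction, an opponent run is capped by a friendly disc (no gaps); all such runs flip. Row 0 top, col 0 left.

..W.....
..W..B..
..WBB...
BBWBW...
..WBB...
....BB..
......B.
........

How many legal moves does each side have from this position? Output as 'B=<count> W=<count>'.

Answer: B=10 W=10

Derivation:
-- B to move --
(0,1): flips 1 -> legal
(0,3): no bracket -> illegal
(1,1): flips 1 -> legal
(1,3): flips 1 -> legal
(2,1): flips 2 -> legal
(2,5): flips 1 -> legal
(3,5): flips 1 -> legal
(4,1): flips 2 -> legal
(4,5): flips 1 -> legal
(5,1): flips 1 -> legal
(5,2): no bracket -> illegal
(5,3): flips 1 -> legal
B mobility = 10
-- W to move --
(0,4): no bracket -> illegal
(0,5): no bracket -> illegal
(0,6): flips 3 -> legal
(1,3): no bracket -> illegal
(1,4): flips 2 -> legal
(1,6): no bracket -> illegal
(2,0): flips 1 -> legal
(2,1): no bracket -> illegal
(2,5): flips 2 -> legal
(2,6): no bracket -> illegal
(3,5): no bracket -> illegal
(4,0): flips 1 -> legal
(4,1): no bracket -> illegal
(4,5): flips 2 -> legal
(4,6): no bracket -> illegal
(5,2): flips 1 -> legal
(5,3): no bracket -> illegal
(5,6): no bracket -> illegal
(5,7): no bracket -> illegal
(6,3): no bracket -> illegal
(6,4): flips 2 -> legal
(6,5): flips 2 -> legal
(6,7): no bracket -> illegal
(7,5): no bracket -> illegal
(7,6): no bracket -> illegal
(7,7): flips 4 -> legal
W mobility = 10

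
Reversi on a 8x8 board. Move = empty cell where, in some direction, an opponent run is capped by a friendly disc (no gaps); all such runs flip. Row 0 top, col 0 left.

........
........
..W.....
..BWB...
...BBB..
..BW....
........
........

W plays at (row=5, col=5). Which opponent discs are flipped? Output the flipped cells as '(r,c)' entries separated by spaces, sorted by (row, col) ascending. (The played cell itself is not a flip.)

Dir NW: opp run (4,4) capped by W -> flip
Dir N: opp run (4,5), next='.' -> no flip
Dir NE: first cell '.' (not opp) -> no flip
Dir W: first cell '.' (not opp) -> no flip
Dir E: first cell '.' (not opp) -> no flip
Dir SW: first cell '.' (not opp) -> no flip
Dir S: first cell '.' (not opp) -> no flip
Dir SE: first cell '.' (not opp) -> no flip

Answer: (4,4)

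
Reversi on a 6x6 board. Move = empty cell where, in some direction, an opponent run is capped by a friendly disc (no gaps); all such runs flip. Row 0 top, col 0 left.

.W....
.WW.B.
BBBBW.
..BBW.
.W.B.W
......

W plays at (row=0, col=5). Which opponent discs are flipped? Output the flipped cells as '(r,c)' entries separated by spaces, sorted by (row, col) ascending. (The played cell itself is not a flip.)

Answer: (1,4) (2,3) (3,2)

Derivation:
Dir NW: edge -> no flip
Dir N: edge -> no flip
Dir NE: edge -> no flip
Dir W: first cell '.' (not opp) -> no flip
Dir E: edge -> no flip
Dir SW: opp run (1,4) (2,3) (3,2) capped by W -> flip
Dir S: first cell '.' (not opp) -> no flip
Dir SE: edge -> no flip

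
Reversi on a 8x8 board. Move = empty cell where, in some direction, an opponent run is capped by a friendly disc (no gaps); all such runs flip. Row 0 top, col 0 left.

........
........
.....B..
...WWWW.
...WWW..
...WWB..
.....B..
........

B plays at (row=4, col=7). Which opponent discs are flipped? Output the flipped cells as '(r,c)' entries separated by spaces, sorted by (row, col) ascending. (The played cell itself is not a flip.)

Answer: (3,6)

Derivation:
Dir NW: opp run (3,6) capped by B -> flip
Dir N: first cell '.' (not opp) -> no flip
Dir NE: edge -> no flip
Dir W: first cell '.' (not opp) -> no flip
Dir E: edge -> no flip
Dir SW: first cell '.' (not opp) -> no flip
Dir S: first cell '.' (not opp) -> no flip
Dir SE: edge -> no flip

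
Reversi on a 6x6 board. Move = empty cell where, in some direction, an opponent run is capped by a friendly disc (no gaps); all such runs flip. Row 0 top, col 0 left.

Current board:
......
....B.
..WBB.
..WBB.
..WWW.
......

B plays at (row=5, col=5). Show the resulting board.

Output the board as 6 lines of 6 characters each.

Place B at (5,5); scan 8 dirs for brackets.
Dir NW: opp run (4,4) capped by B -> flip
Dir N: first cell '.' (not opp) -> no flip
Dir NE: edge -> no flip
Dir W: first cell '.' (not opp) -> no flip
Dir E: edge -> no flip
Dir SW: edge -> no flip
Dir S: edge -> no flip
Dir SE: edge -> no flip
All flips: (4,4)

Answer: ......
....B.
..WBB.
..WBB.
..WWB.
.....B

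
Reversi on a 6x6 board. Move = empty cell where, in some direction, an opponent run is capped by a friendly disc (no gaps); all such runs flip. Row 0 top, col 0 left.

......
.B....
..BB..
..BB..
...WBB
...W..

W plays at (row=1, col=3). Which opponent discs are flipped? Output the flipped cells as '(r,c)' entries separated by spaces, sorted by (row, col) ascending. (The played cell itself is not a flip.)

Dir NW: first cell '.' (not opp) -> no flip
Dir N: first cell '.' (not opp) -> no flip
Dir NE: first cell '.' (not opp) -> no flip
Dir W: first cell '.' (not opp) -> no flip
Dir E: first cell '.' (not opp) -> no flip
Dir SW: opp run (2,2), next='.' -> no flip
Dir S: opp run (2,3) (3,3) capped by W -> flip
Dir SE: first cell '.' (not opp) -> no flip

Answer: (2,3) (3,3)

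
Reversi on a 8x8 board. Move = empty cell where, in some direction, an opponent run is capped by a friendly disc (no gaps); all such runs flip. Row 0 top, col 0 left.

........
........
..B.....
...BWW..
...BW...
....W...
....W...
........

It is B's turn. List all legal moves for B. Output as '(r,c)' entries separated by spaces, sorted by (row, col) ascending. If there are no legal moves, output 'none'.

(2,3): no bracket -> illegal
(2,4): no bracket -> illegal
(2,5): flips 1 -> legal
(2,6): no bracket -> illegal
(3,6): flips 2 -> legal
(4,5): flips 1 -> legal
(4,6): no bracket -> illegal
(5,3): no bracket -> illegal
(5,5): flips 1 -> legal
(6,3): no bracket -> illegal
(6,5): flips 1 -> legal
(7,3): no bracket -> illegal
(7,4): no bracket -> illegal
(7,5): no bracket -> illegal

Answer: (2,5) (3,6) (4,5) (5,5) (6,5)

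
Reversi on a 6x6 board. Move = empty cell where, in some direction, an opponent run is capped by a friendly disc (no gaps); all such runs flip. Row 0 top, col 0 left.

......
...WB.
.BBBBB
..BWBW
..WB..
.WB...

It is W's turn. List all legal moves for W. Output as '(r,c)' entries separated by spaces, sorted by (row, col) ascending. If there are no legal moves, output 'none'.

Answer: (1,1) (1,2) (1,5) (3,1) (4,4) (5,3)

Derivation:
(0,3): no bracket -> illegal
(0,4): no bracket -> illegal
(0,5): no bracket -> illegal
(1,0): no bracket -> illegal
(1,1): flips 1 -> legal
(1,2): flips 2 -> legal
(1,5): flips 3 -> legal
(2,0): no bracket -> illegal
(3,0): no bracket -> illegal
(3,1): flips 2 -> legal
(4,1): no bracket -> illegal
(4,4): flips 1 -> legal
(4,5): no bracket -> illegal
(5,3): flips 2 -> legal
(5,4): no bracket -> illegal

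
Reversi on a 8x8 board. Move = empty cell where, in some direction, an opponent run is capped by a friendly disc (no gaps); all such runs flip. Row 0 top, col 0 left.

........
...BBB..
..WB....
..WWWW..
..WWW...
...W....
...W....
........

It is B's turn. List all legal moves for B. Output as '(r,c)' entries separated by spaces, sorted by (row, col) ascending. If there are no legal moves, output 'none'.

(1,1): no bracket -> illegal
(1,2): no bracket -> illegal
(2,1): flips 1 -> legal
(2,4): no bracket -> illegal
(2,5): no bracket -> illegal
(2,6): no bracket -> illegal
(3,1): flips 1 -> legal
(3,6): no bracket -> illegal
(4,1): flips 1 -> legal
(4,5): flips 1 -> legal
(4,6): no bracket -> illegal
(5,1): no bracket -> illegal
(5,2): no bracket -> illegal
(5,4): no bracket -> illegal
(5,5): no bracket -> illegal
(6,2): no bracket -> illegal
(6,4): no bracket -> illegal
(7,2): no bracket -> illegal
(7,3): flips 4 -> legal
(7,4): no bracket -> illegal

Answer: (2,1) (3,1) (4,1) (4,5) (7,3)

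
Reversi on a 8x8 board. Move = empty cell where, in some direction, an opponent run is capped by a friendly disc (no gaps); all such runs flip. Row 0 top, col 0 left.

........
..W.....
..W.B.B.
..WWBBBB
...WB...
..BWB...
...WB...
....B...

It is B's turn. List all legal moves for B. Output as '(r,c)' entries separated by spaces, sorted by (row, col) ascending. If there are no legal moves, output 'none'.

Answer: (1,1) (2,1) (3,1) (4,2) (6,2) (7,2)

Derivation:
(0,1): no bracket -> illegal
(0,2): no bracket -> illegal
(0,3): no bracket -> illegal
(1,1): flips 2 -> legal
(1,3): no bracket -> illegal
(2,1): flips 2 -> legal
(2,3): no bracket -> illegal
(3,1): flips 2 -> legal
(4,1): no bracket -> illegal
(4,2): flips 3 -> legal
(6,2): flips 2 -> legal
(7,2): flips 1 -> legal
(7,3): no bracket -> illegal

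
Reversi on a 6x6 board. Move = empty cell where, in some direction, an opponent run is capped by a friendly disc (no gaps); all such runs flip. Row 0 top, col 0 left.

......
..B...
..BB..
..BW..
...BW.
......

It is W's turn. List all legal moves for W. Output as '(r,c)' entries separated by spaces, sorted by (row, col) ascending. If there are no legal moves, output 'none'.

(0,1): no bracket -> illegal
(0,2): no bracket -> illegal
(0,3): no bracket -> illegal
(1,1): flips 1 -> legal
(1,3): flips 1 -> legal
(1,4): no bracket -> illegal
(2,1): no bracket -> illegal
(2,4): no bracket -> illegal
(3,1): flips 1 -> legal
(3,4): no bracket -> illegal
(4,1): no bracket -> illegal
(4,2): flips 1 -> legal
(5,2): no bracket -> illegal
(5,3): flips 1 -> legal
(5,4): no bracket -> illegal

Answer: (1,1) (1,3) (3,1) (4,2) (5,3)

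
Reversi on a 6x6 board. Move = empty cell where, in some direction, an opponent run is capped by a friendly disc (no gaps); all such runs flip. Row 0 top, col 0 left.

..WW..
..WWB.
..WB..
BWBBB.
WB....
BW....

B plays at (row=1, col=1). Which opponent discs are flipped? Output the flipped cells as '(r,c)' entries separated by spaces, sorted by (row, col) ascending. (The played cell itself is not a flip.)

Answer: (1,2) (1,3) (2,2)

Derivation:
Dir NW: first cell '.' (not opp) -> no flip
Dir N: first cell '.' (not opp) -> no flip
Dir NE: opp run (0,2), next=edge -> no flip
Dir W: first cell '.' (not opp) -> no flip
Dir E: opp run (1,2) (1,3) capped by B -> flip
Dir SW: first cell '.' (not opp) -> no flip
Dir S: first cell '.' (not opp) -> no flip
Dir SE: opp run (2,2) capped by B -> flip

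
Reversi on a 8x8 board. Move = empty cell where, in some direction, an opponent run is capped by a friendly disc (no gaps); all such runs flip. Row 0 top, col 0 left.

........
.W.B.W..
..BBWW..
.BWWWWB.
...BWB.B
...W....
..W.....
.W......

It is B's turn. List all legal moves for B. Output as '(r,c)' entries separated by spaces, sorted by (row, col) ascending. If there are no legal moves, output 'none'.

(0,0): flips 1 -> legal
(0,1): no bracket -> illegal
(0,2): no bracket -> illegal
(0,4): no bracket -> illegal
(0,5): flips 3 -> legal
(0,6): no bracket -> illegal
(1,0): no bracket -> illegal
(1,2): no bracket -> illegal
(1,4): flips 1 -> legal
(1,6): flips 2 -> legal
(2,0): no bracket -> illegal
(2,1): flips 1 -> legal
(2,6): flips 2 -> legal
(4,1): flips 1 -> legal
(4,2): flips 1 -> legal
(4,6): flips 2 -> legal
(5,1): no bracket -> illegal
(5,2): no bracket -> illegal
(5,4): no bracket -> illegal
(5,5): flips 2 -> legal
(6,0): no bracket -> illegal
(6,1): no bracket -> illegal
(6,3): flips 1 -> legal
(6,4): no bracket -> illegal
(7,0): no bracket -> illegal
(7,2): no bracket -> illegal
(7,3): no bracket -> illegal

Answer: (0,0) (0,5) (1,4) (1,6) (2,1) (2,6) (4,1) (4,2) (4,6) (5,5) (6,3)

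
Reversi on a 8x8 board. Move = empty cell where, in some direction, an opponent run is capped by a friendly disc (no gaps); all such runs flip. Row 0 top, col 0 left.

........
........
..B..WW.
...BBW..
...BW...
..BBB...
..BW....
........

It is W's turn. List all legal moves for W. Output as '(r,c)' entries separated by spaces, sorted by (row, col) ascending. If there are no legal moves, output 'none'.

(1,1): flips 2 -> legal
(1,2): no bracket -> illegal
(1,3): no bracket -> illegal
(2,1): no bracket -> illegal
(2,3): flips 3 -> legal
(2,4): flips 1 -> legal
(3,1): no bracket -> illegal
(3,2): flips 2 -> legal
(4,1): flips 1 -> legal
(4,2): flips 1 -> legal
(4,5): flips 1 -> legal
(5,1): no bracket -> illegal
(5,5): no bracket -> illegal
(6,1): flips 4 -> legal
(6,4): flips 1 -> legal
(6,5): no bracket -> illegal
(7,1): flips 2 -> legal
(7,2): no bracket -> illegal
(7,3): no bracket -> illegal

Answer: (1,1) (2,3) (2,4) (3,2) (4,1) (4,2) (4,5) (6,1) (6,4) (7,1)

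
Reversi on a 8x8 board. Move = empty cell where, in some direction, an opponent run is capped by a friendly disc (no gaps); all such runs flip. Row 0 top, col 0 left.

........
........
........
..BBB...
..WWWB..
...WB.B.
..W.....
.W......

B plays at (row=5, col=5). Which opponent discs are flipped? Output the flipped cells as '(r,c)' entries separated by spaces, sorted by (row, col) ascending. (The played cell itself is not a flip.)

Dir NW: opp run (4,4) capped by B -> flip
Dir N: first cell 'B' (not opp) -> no flip
Dir NE: first cell '.' (not opp) -> no flip
Dir W: first cell 'B' (not opp) -> no flip
Dir E: first cell 'B' (not opp) -> no flip
Dir SW: first cell '.' (not opp) -> no flip
Dir S: first cell '.' (not opp) -> no flip
Dir SE: first cell '.' (not opp) -> no flip

Answer: (4,4)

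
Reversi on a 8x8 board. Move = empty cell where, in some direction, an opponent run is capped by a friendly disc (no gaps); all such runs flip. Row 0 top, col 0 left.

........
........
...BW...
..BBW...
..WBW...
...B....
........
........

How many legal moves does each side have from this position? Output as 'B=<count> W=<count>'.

Answer: B=9 W=6

Derivation:
-- B to move --
(1,3): no bracket -> illegal
(1,4): no bracket -> illegal
(1,5): flips 1 -> legal
(2,5): flips 2 -> legal
(3,1): flips 1 -> legal
(3,5): flips 2 -> legal
(4,1): flips 1 -> legal
(4,5): flips 2 -> legal
(5,1): flips 1 -> legal
(5,2): flips 1 -> legal
(5,4): no bracket -> illegal
(5,5): flips 1 -> legal
B mobility = 9
-- W to move --
(1,2): flips 1 -> legal
(1,3): no bracket -> illegal
(1,4): no bracket -> illegal
(2,1): no bracket -> illegal
(2,2): flips 3 -> legal
(3,1): flips 2 -> legal
(4,1): no bracket -> illegal
(5,2): flips 1 -> legal
(5,4): no bracket -> illegal
(6,2): flips 1 -> legal
(6,3): no bracket -> illegal
(6,4): flips 1 -> legal
W mobility = 6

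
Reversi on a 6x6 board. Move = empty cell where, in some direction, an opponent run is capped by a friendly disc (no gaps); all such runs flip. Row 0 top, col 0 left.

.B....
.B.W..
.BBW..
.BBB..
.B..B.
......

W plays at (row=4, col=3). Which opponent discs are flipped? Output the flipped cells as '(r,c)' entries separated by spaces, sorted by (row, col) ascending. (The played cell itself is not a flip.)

Dir NW: opp run (3,2) (2,1), next='.' -> no flip
Dir N: opp run (3,3) capped by W -> flip
Dir NE: first cell '.' (not opp) -> no flip
Dir W: first cell '.' (not opp) -> no flip
Dir E: opp run (4,4), next='.' -> no flip
Dir SW: first cell '.' (not opp) -> no flip
Dir S: first cell '.' (not opp) -> no flip
Dir SE: first cell '.' (not opp) -> no flip

Answer: (3,3)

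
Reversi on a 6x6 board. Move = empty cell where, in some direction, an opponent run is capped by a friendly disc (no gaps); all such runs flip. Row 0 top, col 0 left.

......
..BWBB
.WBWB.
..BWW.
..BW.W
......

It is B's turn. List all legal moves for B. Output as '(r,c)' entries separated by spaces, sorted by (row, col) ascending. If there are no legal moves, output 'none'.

(0,2): flips 1 -> legal
(0,3): no bracket -> illegal
(0,4): flips 1 -> legal
(1,0): flips 1 -> legal
(1,1): no bracket -> illegal
(2,0): flips 1 -> legal
(2,5): no bracket -> illegal
(3,0): flips 1 -> legal
(3,1): no bracket -> illegal
(3,5): flips 2 -> legal
(4,4): flips 3 -> legal
(5,2): no bracket -> illegal
(5,3): no bracket -> illegal
(5,4): flips 1 -> legal
(5,5): no bracket -> illegal

Answer: (0,2) (0,4) (1,0) (2,0) (3,0) (3,5) (4,4) (5,4)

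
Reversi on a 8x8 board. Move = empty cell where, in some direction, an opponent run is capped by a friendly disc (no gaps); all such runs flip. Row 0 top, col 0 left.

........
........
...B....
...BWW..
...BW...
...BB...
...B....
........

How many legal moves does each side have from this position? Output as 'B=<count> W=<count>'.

-- B to move --
(2,4): flips 2 -> legal
(2,5): flips 1 -> legal
(2,6): flips 2 -> legal
(3,6): flips 2 -> legal
(4,5): flips 2 -> legal
(4,6): no bracket -> illegal
(5,5): flips 1 -> legal
B mobility = 6
-- W to move --
(1,2): flips 1 -> legal
(1,3): no bracket -> illegal
(1,4): no bracket -> illegal
(2,2): flips 1 -> legal
(2,4): no bracket -> illegal
(3,2): flips 1 -> legal
(4,2): flips 1 -> legal
(4,5): no bracket -> illegal
(5,2): flips 1 -> legal
(5,5): no bracket -> illegal
(6,2): flips 1 -> legal
(6,4): flips 1 -> legal
(6,5): no bracket -> illegal
(7,2): no bracket -> illegal
(7,3): no bracket -> illegal
(7,4): no bracket -> illegal
W mobility = 7

Answer: B=6 W=7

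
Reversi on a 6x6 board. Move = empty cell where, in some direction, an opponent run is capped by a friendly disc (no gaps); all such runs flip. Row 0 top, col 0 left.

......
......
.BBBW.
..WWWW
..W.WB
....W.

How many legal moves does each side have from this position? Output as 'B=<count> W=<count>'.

-- B to move --
(1,3): no bracket -> illegal
(1,4): no bracket -> illegal
(1,5): no bracket -> illegal
(2,5): flips 2 -> legal
(3,1): no bracket -> illegal
(4,1): flips 1 -> legal
(4,3): flips 3 -> legal
(5,1): no bracket -> illegal
(5,2): flips 2 -> legal
(5,3): no bracket -> illegal
(5,5): flips 2 -> legal
B mobility = 5
-- W to move --
(1,0): flips 1 -> legal
(1,1): flips 1 -> legal
(1,2): flips 2 -> legal
(1,3): flips 1 -> legal
(1,4): flips 1 -> legal
(2,0): flips 3 -> legal
(3,0): no bracket -> illegal
(3,1): no bracket -> illegal
(5,5): flips 1 -> legal
W mobility = 7

Answer: B=5 W=7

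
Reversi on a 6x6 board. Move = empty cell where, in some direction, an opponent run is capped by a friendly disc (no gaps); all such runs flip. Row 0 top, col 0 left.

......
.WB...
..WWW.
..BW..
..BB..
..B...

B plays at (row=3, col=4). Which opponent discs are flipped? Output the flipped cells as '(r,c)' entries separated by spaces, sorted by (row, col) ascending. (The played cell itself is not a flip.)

Answer: (2,3) (3,3)

Derivation:
Dir NW: opp run (2,3) capped by B -> flip
Dir N: opp run (2,4), next='.' -> no flip
Dir NE: first cell '.' (not opp) -> no flip
Dir W: opp run (3,3) capped by B -> flip
Dir E: first cell '.' (not opp) -> no flip
Dir SW: first cell 'B' (not opp) -> no flip
Dir S: first cell '.' (not opp) -> no flip
Dir SE: first cell '.' (not opp) -> no flip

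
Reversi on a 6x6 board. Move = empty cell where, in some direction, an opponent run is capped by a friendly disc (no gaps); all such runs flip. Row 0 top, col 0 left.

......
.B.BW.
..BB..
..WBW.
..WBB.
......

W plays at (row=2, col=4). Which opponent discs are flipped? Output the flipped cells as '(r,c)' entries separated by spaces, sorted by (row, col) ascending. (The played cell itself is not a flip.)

Dir NW: opp run (1,3), next='.' -> no flip
Dir N: first cell 'W' (not opp) -> no flip
Dir NE: first cell '.' (not opp) -> no flip
Dir W: opp run (2,3) (2,2), next='.' -> no flip
Dir E: first cell '.' (not opp) -> no flip
Dir SW: opp run (3,3) capped by W -> flip
Dir S: first cell 'W' (not opp) -> no flip
Dir SE: first cell '.' (not opp) -> no flip

Answer: (3,3)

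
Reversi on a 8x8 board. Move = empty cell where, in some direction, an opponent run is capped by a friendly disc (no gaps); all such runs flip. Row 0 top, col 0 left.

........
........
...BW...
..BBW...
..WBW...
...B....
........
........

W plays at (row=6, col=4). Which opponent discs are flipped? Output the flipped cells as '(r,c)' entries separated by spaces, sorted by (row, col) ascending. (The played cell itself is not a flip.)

Answer: (5,3)

Derivation:
Dir NW: opp run (5,3) capped by W -> flip
Dir N: first cell '.' (not opp) -> no flip
Dir NE: first cell '.' (not opp) -> no flip
Dir W: first cell '.' (not opp) -> no flip
Dir E: first cell '.' (not opp) -> no flip
Dir SW: first cell '.' (not opp) -> no flip
Dir S: first cell '.' (not opp) -> no flip
Dir SE: first cell '.' (not opp) -> no flip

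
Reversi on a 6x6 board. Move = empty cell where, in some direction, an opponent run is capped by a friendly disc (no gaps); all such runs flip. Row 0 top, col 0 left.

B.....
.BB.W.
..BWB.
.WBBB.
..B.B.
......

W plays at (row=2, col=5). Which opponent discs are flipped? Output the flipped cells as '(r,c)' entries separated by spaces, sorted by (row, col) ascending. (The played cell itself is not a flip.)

Answer: (2,4)

Derivation:
Dir NW: first cell 'W' (not opp) -> no flip
Dir N: first cell '.' (not opp) -> no flip
Dir NE: edge -> no flip
Dir W: opp run (2,4) capped by W -> flip
Dir E: edge -> no flip
Dir SW: opp run (3,4), next='.' -> no flip
Dir S: first cell '.' (not opp) -> no flip
Dir SE: edge -> no flip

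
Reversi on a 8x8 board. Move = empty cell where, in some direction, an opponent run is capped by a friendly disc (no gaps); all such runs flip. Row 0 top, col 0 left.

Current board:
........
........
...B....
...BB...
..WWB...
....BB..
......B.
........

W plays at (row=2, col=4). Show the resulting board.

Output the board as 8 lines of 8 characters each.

Answer: ........
........
...BW...
...WB...
..WWB...
....BB..
......B.
........

Derivation:
Place W at (2,4); scan 8 dirs for brackets.
Dir NW: first cell '.' (not opp) -> no flip
Dir N: first cell '.' (not opp) -> no flip
Dir NE: first cell '.' (not opp) -> no flip
Dir W: opp run (2,3), next='.' -> no flip
Dir E: first cell '.' (not opp) -> no flip
Dir SW: opp run (3,3) capped by W -> flip
Dir S: opp run (3,4) (4,4) (5,4), next='.' -> no flip
Dir SE: first cell '.' (not opp) -> no flip
All flips: (3,3)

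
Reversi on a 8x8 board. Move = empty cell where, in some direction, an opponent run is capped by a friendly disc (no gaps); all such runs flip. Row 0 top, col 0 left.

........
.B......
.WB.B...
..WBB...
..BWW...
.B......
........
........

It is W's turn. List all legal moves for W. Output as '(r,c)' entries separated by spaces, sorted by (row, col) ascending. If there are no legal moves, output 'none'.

Answer: (0,0) (0,1) (1,2) (1,4) (2,3) (2,5) (3,5) (4,1) (5,2)

Derivation:
(0,0): flips 3 -> legal
(0,1): flips 1 -> legal
(0,2): no bracket -> illegal
(1,0): no bracket -> illegal
(1,2): flips 1 -> legal
(1,3): no bracket -> illegal
(1,4): flips 2 -> legal
(1,5): no bracket -> illegal
(2,0): no bracket -> illegal
(2,3): flips 2 -> legal
(2,5): flips 1 -> legal
(3,1): no bracket -> illegal
(3,5): flips 2 -> legal
(4,0): no bracket -> illegal
(4,1): flips 1 -> legal
(4,5): no bracket -> illegal
(5,0): no bracket -> illegal
(5,2): flips 1 -> legal
(5,3): no bracket -> illegal
(6,0): no bracket -> illegal
(6,1): no bracket -> illegal
(6,2): no bracket -> illegal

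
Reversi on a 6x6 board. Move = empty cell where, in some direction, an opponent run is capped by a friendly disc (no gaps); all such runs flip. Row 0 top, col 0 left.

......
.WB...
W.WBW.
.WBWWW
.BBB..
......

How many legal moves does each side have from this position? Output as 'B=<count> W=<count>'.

-- B to move --
(0,0): no bracket -> illegal
(0,1): no bracket -> illegal
(0,2): no bracket -> illegal
(1,0): flips 1 -> legal
(1,3): no bracket -> illegal
(1,4): no bracket -> illegal
(1,5): flips 2 -> legal
(2,1): flips 2 -> legal
(2,5): flips 2 -> legal
(3,0): flips 1 -> legal
(4,0): no bracket -> illegal
(4,4): no bracket -> illegal
(4,5): flips 1 -> legal
B mobility = 6
-- W to move --
(0,1): flips 2 -> legal
(0,2): flips 1 -> legal
(0,3): no bracket -> illegal
(1,3): flips 2 -> legal
(1,4): no bracket -> illegal
(2,1): no bracket -> illegal
(3,0): no bracket -> illegal
(4,0): no bracket -> illegal
(4,4): no bracket -> illegal
(5,0): no bracket -> illegal
(5,1): flips 2 -> legal
(5,2): flips 3 -> legal
(5,3): flips 2 -> legal
(5,4): no bracket -> illegal
W mobility = 6

Answer: B=6 W=6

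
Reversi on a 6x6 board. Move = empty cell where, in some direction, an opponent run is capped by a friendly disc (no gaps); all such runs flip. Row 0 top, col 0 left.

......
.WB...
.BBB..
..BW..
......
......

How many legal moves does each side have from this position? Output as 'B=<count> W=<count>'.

Answer: B=6 W=2

Derivation:
-- B to move --
(0,0): flips 1 -> legal
(0,1): flips 1 -> legal
(0,2): no bracket -> illegal
(1,0): flips 1 -> legal
(2,0): no bracket -> illegal
(2,4): no bracket -> illegal
(3,4): flips 1 -> legal
(4,2): no bracket -> illegal
(4,3): flips 1 -> legal
(4,4): flips 1 -> legal
B mobility = 6
-- W to move --
(0,1): no bracket -> illegal
(0,2): no bracket -> illegal
(0,3): no bracket -> illegal
(1,0): no bracket -> illegal
(1,3): flips 2 -> legal
(1,4): no bracket -> illegal
(2,0): no bracket -> illegal
(2,4): no bracket -> illegal
(3,0): no bracket -> illegal
(3,1): flips 2 -> legal
(3,4): no bracket -> illegal
(4,1): no bracket -> illegal
(4,2): no bracket -> illegal
(4,3): no bracket -> illegal
W mobility = 2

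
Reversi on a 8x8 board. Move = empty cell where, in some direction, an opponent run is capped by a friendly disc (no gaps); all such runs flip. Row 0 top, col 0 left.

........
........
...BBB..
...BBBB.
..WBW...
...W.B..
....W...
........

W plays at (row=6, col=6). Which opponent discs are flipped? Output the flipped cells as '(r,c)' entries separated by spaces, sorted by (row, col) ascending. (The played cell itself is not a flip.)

Dir NW: opp run (5,5) capped by W -> flip
Dir N: first cell '.' (not opp) -> no flip
Dir NE: first cell '.' (not opp) -> no flip
Dir W: first cell '.' (not opp) -> no flip
Dir E: first cell '.' (not opp) -> no flip
Dir SW: first cell '.' (not opp) -> no flip
Dir S: first cell '.' (not opp) -> no flip
Dir SE: first cell '.' (not opp) -> no flip

Answer: (5,5)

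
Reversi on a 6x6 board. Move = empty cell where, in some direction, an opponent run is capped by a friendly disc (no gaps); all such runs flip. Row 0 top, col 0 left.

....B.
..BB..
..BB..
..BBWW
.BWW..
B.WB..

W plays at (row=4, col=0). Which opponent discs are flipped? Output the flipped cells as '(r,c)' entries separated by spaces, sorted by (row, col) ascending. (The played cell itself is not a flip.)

Answer: (4,1)

Derivation:
Dir NW: edge -> no flip
Dir N: first cell '.' (not opp) -> no flip
Dir NE: first cell '.' (not opp) -> no flip
Dir W: edge -> no flip
Dir E: opp run (4,1) capped by W -> flip
Dir SW: edge -> no flip
Dir S: opp run (5,0), next=edge -> no flip
Dir SE: first cell '.' (not opp) -> no flip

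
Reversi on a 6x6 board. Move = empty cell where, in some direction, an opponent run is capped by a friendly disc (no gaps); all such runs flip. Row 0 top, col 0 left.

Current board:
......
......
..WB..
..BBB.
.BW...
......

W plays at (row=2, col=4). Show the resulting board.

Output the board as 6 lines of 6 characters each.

Answer: ......
......
..WWW.
..BWB.
.BW...
......

Derivation:
Place W at (2,4); scan 8 dirs for brackets.
Dir NW: first cell '.' (not opp) -> no flip
Dir N: first cell '.' (not opp) -> no flip
Dir NE: first cell '.' (not opp) -> no flip
Dir W: opp run (2,3) capped by W -> flip
Dir E: first cell '.' (not opp) -> no flip
Dir SW: opp run (3,3) capped by W -> flip
Dir S: opp run (3,4), next='.' -> no flip
Dir SE: first cell '.' (not opp) -> no flip
All flips: (2,3) (3,3)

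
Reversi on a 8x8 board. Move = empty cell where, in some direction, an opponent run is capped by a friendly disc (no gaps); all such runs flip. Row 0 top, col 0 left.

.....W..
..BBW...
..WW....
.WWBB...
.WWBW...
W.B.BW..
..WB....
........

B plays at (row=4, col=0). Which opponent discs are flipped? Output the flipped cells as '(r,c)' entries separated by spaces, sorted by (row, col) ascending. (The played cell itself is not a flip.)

Dir NW: edge -> no flip
Dir N: first cell '.' (not opp) -> no flip
Dir NE: opp run (3,1) (2,2) capped by B -> flip
Dir W: edge -> no flip
Dir E: opp run (4,1) (4,2) capped by B -> flip
Dir SW: edge -> no flip
Dir S: opp run (5,0), next='.' -> no flip
Dir SE: first cell '.' (not opp) -> no flip

Answer: (2,2) (3,1) (4,1) (4,2)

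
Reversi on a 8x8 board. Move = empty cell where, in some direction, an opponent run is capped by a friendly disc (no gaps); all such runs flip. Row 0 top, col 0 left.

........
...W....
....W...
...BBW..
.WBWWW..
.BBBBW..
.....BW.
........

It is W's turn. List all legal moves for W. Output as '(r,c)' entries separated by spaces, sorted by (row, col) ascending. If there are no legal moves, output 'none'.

(2,2): flips 1 -> legal
(2,3): flips 2 -> legal
(2,5): flips 1 -> legal
(3,1): no bracket -> illegal
(3,2): flips 2 -> legal
(4,0): no bracket -> illegal
(5,0): flips 4 -> legal
(5,6): no bracket -> illegal
(6,0): flips 3 -> legal
(6,1): flips 2 -> legal
(6,2): flips 1 -> legal
(6,3): flips 3 -> legal
(6,4): flips 2 -> legal
(7,4): no bracket -> illegal
(7,5): flips 1 -> legal
(7,6): flips 2 -> legal

Answer: (2,2) (2,3) (2,5) (3,2) (5,0) (6,0) (6,1) (6,2) (6,3) (6,4) (7,5) (7,6)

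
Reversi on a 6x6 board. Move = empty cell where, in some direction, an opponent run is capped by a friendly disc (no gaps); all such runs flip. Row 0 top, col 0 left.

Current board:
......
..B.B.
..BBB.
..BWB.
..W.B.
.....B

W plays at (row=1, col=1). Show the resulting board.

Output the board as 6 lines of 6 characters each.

Place W at (1,1); scan 8 dirs for brackets.
Dir NW: first cell '.' (not opp) -> no flip
Dir N: first cell '.' (not opp) -> no flip
Dir NE: first cell '.' (not opp) -> no flip
Dir W: first cell '.' (not opp) -> no flip
Dir E: opp run (1,2), next='.' -> no flip
Dir SW: first cell '.' (not opp) -> no flip
Dir S: first cell '.' (not opp) -> no flip
Dir SE: opp run (2,2) capped by W -> flip
All flips: (2,2)

Answer: ......
.WB.B.
..WBB.
..BWB.
..W.B.
.....B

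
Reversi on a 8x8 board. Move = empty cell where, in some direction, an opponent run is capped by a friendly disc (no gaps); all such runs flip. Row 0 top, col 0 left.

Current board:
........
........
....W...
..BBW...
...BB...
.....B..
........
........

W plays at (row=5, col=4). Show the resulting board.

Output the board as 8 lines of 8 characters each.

Place W at (5,4); scan 8 dirs for brackets.
Dir NW: opp run (4,3) (3,2), next='.' -> no flip
Dir N: opp run (4,4) capped by W -> flip
Dir NE: first cell '.' (not opp) -> no flip
Dir W: first cell '.' (not opp) -> no flip
Dir E: opp run (5,5), next='.' -> no flip
Dir SW: first cell '.' (not opp) -> no flip
Dir S: first cell '.' (not opp) -> no flip
Dir SE: first cell '.' (not opp) -> no flip
All flips: (4,4)

Answer: ........
........
....W...
..BBW...
...BW...
....WB..
........
........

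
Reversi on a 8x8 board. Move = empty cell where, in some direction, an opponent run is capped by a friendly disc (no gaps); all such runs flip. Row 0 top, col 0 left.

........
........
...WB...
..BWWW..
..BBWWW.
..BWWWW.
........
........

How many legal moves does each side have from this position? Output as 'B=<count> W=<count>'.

Answer: B=10 W=9

Derivation:
-- B to move --
(1,2): no bracket -> illegal
(1,3): flips 2 -> legal
(1,4): flips 1 -> legal
(2,2): flips 1 -> legal
(2,5): flips 1 -> legal
(2,6): no bracket -> illegal
(3,6): flips 3 -> legal
(3,7): no bracket -> illegal
(4,7): flips 3 -> legal
(5,7): flips 6 -> legal
(6,2): no bracket -> illegal
(6,3): flips 1 -> legal
(6,4): flips 4 -> legal
(6,5): flips 1 -> legal
(6,6): no bracket -> illegal
(6,7): no bracket -> illegal
B mobility = 10
-- W to move --
(1,3): flips 1 -> legal
(1,4): flips 1 -> legal
(1,5): flips 1 -> legal
(2,1): flips 2 -> legal
(2,2): no bracket -> illegal
(2,5): flips 1 -> legal
(3,1): flips 2 -> legal
(4,1): flips 3 -> legal
(5,1): flips 2 -> legal
(6,1): flips 2 -> legal
(6,2): no bracket -> illegal
(6,3): no bracket -> illegal
W mobility = 9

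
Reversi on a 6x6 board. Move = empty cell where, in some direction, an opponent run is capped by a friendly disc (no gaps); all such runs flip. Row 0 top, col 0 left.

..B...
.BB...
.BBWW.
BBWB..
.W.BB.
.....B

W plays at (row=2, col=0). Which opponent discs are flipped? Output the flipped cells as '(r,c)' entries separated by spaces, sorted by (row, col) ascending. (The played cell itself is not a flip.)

Dir NW: edge -> no flip
Dir N: first cell '.' (not opp) -> no flip
Dir NE: opp run (1,1) (0,2), next=edge -> no flip
Dir W: edge -> no flip
Dir E: opp run (2,1) (2,2) capped by W -> flip
Dir SW: edge -> no flip
Dir S: opp run (3,0), next='.' -> no flip
Dir SE: opp run (3,1), next='.' -> no flip

Answer: (2,1) (2,2)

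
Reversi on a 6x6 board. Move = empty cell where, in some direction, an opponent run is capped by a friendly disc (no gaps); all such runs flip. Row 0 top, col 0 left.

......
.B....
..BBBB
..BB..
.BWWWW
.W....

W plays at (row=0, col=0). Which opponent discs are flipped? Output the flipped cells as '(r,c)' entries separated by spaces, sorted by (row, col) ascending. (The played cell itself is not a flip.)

Dir NW: edge -> no flip
Dir N: edge -> no flip
Dir NE: edge -> no flip
Dir W: edge -> no flip
Dir E: first cell '.' (not opp) -> no flip
Dir SW: edge -> no flip
Dir S: first cell '.' (not opp) -> no flip
Dir SE: opp run (1,1) (2,2) (3,3) capped by W -> flip

Answer: (1,1) (2,2) (3,3)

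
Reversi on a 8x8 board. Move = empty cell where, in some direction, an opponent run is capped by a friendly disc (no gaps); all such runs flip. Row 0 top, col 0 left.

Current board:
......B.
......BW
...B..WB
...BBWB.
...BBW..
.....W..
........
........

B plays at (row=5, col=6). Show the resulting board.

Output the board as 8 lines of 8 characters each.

Place B at (5,6); scan 8 dirs for brackets.
Dir NW: opp run (4,5) capped by B -> flip
Dir N: first cell '.' (not opp) -> no flip
Dir NE: first cell '.' (not opp) -> no flip
Dir W: opp run (5,5), next='.' -> no flip
Dir E: first cell '.' (not opp) -> no flip
Dir SW: first cell '.' (not opp) -> no flip
Dir S: first cell '.' (not opp) -> no flip
Dir SE: first cell '.' (not opp) -> no flip
All flips: (4,5)

Answer: ......B.
......BW
...B..WB
...BBWB.
...BBB..
.....WB.
........
........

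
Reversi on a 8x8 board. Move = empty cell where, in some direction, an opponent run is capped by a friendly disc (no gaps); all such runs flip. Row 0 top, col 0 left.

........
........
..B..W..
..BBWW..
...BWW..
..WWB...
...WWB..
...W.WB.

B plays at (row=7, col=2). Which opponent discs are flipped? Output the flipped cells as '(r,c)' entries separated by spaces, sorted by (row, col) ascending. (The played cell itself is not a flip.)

Answer: (6,3)

Derivation:
Dir NW: first cell '.' (not opp) -> no flip
Dir N: first cell '.' (not opp) -> no flip
Dir NE: opp run (6,3) capped by B -> flip
Dir W: first cell '.' (not opp) -> no flip
Dir E: opp run (7,3), next='.' -> no flip
Dir SW: edge -> no flip
Dir S: edge -> no flip
Dir SE: edge -> no flip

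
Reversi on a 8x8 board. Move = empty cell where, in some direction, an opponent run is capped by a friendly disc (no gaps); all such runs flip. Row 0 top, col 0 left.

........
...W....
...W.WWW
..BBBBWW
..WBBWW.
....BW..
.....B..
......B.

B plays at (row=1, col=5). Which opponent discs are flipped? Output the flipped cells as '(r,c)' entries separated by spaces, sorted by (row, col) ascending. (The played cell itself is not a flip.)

Answer: (2,5)

Derivation:
Dir NW: first cell '.' (not opp) -> no flip
Dir N: first cell '.' (not opp) -> no flip
Dir NE: first cell '.' (not opp) -> no flip
Dir W: first cell '.' (not opp) -> no flip
Dir E: first cell '.' (not opp) -> no flip
Dir SW: first cell '.' (not opp) -> no flip
Dir S: opp run (2,5) capped by B -> flip
Dir SE: opp run (2,6) (3,7), next=edge -> no flip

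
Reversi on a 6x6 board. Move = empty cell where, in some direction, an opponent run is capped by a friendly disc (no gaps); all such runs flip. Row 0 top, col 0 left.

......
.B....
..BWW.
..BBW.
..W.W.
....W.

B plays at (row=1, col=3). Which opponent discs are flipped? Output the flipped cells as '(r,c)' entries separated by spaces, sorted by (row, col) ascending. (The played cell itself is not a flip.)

Answer: (2,3)

Derivation:
Dir NW: first cell '.' (not opp) -> no flip
Dir N: first cell '.' (not opp) -> no flip
Dir NE: first cell '.' (not opp) -> no flip
Dir W: first cell '.' (not opp) -> no flip
Dir E: first cell '.' (not opp) -> no flip
Dir SW: first cell 'B' (not opp) -> no flip
Dir S: opp run (2,3) capped by B -> flip
Dir SE: opp run (2,4), next='.' -> no flip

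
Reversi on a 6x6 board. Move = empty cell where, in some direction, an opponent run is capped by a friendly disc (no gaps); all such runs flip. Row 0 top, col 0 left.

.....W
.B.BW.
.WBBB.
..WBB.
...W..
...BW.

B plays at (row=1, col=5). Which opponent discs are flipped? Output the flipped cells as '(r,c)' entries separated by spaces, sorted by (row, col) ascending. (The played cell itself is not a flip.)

Answer: (1,4)

Derivation:
Dir NW: first cell '.' (not opp) -> no flip
Dir N: opp run (0,5), next=edge -> no flip
Dir NE: edge -> no flip
Dir W: opp run (1,4) capped by B -> flip
Dir E: edge -> no flip
Dir SW: first cell 'B' (not opp) -> no flip
Dir S: first cell '.' (not opp) -> no flip
Dir SE: edge -> no flip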